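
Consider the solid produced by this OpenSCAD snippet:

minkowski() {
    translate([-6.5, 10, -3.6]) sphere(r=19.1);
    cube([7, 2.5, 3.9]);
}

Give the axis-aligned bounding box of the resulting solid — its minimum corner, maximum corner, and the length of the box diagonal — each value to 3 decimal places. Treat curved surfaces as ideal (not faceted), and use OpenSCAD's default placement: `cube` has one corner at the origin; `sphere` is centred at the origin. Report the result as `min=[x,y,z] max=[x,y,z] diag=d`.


min=[-25.600,-9.100,-22.700] max=[19.600,31.600,19.400] diag=73.973

A = translate([-6.5, 10, -3.6]) sphere(r=19.1) → bbox [-25.6,-9.1,-22.7] .. [12.6,29.1,15.5]
B = cube([7, 2.5, 3.9]) → bbox [0,0,0] .. [7,2.5,3.9]
lo = A.lo+B.lo = [-25.6+0, -9.1+0, -22.7+0] = [-25.600,-9.100,-22.700]
hi = A.hi+B.hi = [12.6+7, 29.1+2.5, 15.5+3.9] = [19.600,31.600,19.400]
diag = √(45.2²+40.7²+42.1²) = √5471.94 = 73.973


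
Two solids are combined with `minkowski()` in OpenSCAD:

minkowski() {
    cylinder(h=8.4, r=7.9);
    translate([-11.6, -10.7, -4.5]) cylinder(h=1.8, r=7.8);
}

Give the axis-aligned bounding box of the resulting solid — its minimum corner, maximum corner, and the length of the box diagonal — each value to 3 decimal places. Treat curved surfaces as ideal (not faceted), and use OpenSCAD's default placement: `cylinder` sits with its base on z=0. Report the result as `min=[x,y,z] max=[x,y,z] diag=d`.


A = translate([-11.6, -10.7, -4.5]) cylinder(h=1.8, r=7.8) → bbox [-19.4,-18.5,-4.5] .. [-3.8,-2.9,-2.7]
B = cylinder(h=8.4, r=7.9) → bbox [-7.9,-7.9,0] .. [7.9,7.9,8.4]
lo = A.lo+B.lo = [-19.4-7.9, -18.5-7.9, -4.5+0] = [-27.300,-26.400,-4.500]
hi = A.hi+B.hi = [-3.8+7.9, -2.9+7.9, -2.7+8.4] = [4.100,5.000,5.700]
diag = √(31.4²+31.4²+10.2²) = √2075.96 = 45.563

min=[-27.300,-26.400,-4.500] max=[4.100,5.000,5.700] diag=45.563


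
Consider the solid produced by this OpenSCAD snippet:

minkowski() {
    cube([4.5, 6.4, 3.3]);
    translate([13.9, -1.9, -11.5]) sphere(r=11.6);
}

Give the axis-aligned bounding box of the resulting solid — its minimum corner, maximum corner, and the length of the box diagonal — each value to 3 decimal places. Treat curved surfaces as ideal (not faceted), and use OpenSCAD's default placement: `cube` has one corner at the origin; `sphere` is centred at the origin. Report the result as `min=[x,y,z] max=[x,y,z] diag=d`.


A = translate([13.9, -1.9, -11.5]) sphere(r=11.6) → bbox [2.3,-13.5,-23.1] .. [25.5,9.7,0.1]
B = cube([4.5, 6.4, 3.3]) → bbox [0,0,0] .. [4.5,6.4,3.3]
lo = A.lo+B.lo = [2.3+0, -13.5+0, -23.1+0] = [2.300,-13.500,-23.100]
hi = A.hi+B.hi = [25.5+4.5, 9.7+6.4, 0.1+3.3] = [30.000,16.100,3.400]
diag = √(27.7²+29.6²+26.5²) = √2345.7 = 48.432

min=[2.300,-13.500,-23.100] max=[30.000,16.100,3.400] diag=48.432


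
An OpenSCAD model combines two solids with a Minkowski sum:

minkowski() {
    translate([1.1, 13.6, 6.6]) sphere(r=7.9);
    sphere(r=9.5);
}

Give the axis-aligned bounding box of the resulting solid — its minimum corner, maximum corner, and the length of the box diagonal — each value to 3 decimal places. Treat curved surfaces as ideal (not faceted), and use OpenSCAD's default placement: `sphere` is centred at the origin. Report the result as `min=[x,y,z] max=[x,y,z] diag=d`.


min=[-16.300,-3.800,-10.800] max=[18.500,31.000,24.000] diag=60.275

A = translate([1.1, 13.6, 6.6]) sphere(r=7.9) → bbox [-6.8,5.7,-1.3] .. [9,21.5,14.5]
B = sphere(r=9.5) → bbox [-9.5,-9.5,-9.5] .. [9.5,9.5,9.5]
lo = A.lo+B.lo = [-6.8-9.5, 5.7-9.5, -1.3-9.5] = [-16.300,-3.800,-10.800]
hi = A.hi+B.hi = [9+9.5, 21.5+9.5, 14.5+9.5] = [18.500,31.000,24.000]
diag = √(34.8²+34.8²+34.8²) = √3633.12 = 60.275


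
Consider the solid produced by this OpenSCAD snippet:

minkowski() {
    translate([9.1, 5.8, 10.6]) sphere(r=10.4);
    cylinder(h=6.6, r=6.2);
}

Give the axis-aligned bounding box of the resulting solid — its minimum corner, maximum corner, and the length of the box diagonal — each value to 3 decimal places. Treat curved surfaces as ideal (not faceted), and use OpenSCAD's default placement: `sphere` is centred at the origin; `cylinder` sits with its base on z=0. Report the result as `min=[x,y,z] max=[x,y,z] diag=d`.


A = translate([9.1, 5.8, 10.6]) sphere(r=10.4) → bbox [-1.3,-4.6,0.2] .. [19.5,16.2,21]
B = cylinder(h=6.6, r=6.2) → bbox [-6.2,-6.2,0] .. [6.2,6.2,6.6]
lo = A.lo+B.lo = [-1.3-6.2, -4.6-6.2, 0.2+0] = [-7.500,-10.800,0.200]
hi = A.hi+B.hi = [19.5+6.2, 16.2+6.2, 21+6.6] = [25.700,22.400,27.600]
diag = √(33.2²+33.2²+27.4²) = √2955.24 = 54.362

min=[-7.500,-10.800,0.200] max=[25.700,22.400,27.600] diag=54.362


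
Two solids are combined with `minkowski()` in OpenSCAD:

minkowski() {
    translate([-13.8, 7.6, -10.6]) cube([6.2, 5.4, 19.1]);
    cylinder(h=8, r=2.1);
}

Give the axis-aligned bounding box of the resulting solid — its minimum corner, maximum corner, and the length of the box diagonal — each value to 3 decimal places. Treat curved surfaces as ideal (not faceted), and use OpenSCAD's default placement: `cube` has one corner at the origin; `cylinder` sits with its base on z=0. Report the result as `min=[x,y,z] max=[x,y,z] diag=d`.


A = translate([-13.8, 7.6, -10.6]) cube([6.2, 5.4, 19.1]) → bbox [-13.8,7.6,-10.6] .. [-7.6,13,8.5]
B = cylinder(h=8, r=2.1) → bbox [-2.1,-2.1,0] .. [2.1,2.1,8]
lo = A.lo+B.lo = [-13.8-2.1, 7.6-2.1, -10.6+0] = [-15.900,5.500,-10.600]
hi = A.hi+B.hi = [-7.6+2.1, 13+2.1, 8.5+8] = [-5.500,15.100,16.500]
diag = √(10.4²+9.6²+27.1²) = √934.73 = 30.573

min=[-15.900,5.500,-10.600] max=[-5.500,15.100,16.500] diag=30.573


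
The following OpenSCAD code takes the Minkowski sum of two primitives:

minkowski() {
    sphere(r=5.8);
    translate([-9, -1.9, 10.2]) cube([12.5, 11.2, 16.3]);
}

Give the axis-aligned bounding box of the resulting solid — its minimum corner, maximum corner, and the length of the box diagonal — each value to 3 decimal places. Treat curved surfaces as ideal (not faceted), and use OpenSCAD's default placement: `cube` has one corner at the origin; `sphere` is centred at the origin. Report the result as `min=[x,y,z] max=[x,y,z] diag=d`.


min=[-14.800,-7.700,4.400] max=[9.300,15.100,32.300] diag=43.348

A = translate([-9, -1.9, 10.2]) cube([12.5, 11.2, 16.3]) → bbox [-9,-1.9,10.2] .. [3.5,9.3,26.5]
B = sphere(r=5.8) → bbox [-5.8,-5.8,-5.8] .. [5.8,5.8,5.8]
lo = A.lo+B.lo = [-9-5.8, -1.9-5.8, 10.2-5.8] = [-14.800,-7.700,4.400]
hi = A.hi+B.hi = [3.5+5.8, 9.3+5.8, 26.5+5.8] = [9.300,15.100,32.300]
diag = √(24.1²+22.8²+27.9²) = √1879.06 = 43.348


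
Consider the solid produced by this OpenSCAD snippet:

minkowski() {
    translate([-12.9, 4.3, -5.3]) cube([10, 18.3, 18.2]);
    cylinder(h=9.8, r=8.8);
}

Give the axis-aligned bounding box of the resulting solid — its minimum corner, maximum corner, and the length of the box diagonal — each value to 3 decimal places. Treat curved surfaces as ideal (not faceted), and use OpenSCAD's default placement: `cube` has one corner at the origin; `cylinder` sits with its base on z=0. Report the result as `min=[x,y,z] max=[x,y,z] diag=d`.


min=[-21.700,-4.500,-5.300] max=[5.900,31.400,22.700] diag=53.241

A = translate([-12.9, 4.3, -5.3]) cube([10, 18.3, 18.2]) → bbox [-12.9,4.3,-5.3] .. [-2.9,22.6,12.9]
B = cylinder(h=9.8, r=8.8) → bbox [-8.8,-8.8,0] .. [8.8,8.8,9.8]
lo = A.lo+B.lo = [-12.9-8.8, 4.3-8.8, -5.3+0] = [-21.700,-4.500,-5.300]
hi = A.hi+B.hi = [-2.9+8.8, 22.6+8.8, 12.9+9.8] = [5.900,31.400,22.700]
diag = √(27.6²+35.9²+28²) = √2834.57 = 53.241


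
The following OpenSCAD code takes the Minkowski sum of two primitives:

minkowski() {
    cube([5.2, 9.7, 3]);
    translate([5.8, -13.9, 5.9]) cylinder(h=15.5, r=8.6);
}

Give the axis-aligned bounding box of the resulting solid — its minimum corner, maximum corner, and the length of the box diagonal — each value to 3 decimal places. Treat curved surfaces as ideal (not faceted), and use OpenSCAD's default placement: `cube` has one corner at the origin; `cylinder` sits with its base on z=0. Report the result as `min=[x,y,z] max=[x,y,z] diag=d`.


min=[-2.800,-22.500,5.900] max=[19.600,4.400,24.400] diag=39.593

A = translate([5.8, -13.9, 5.9]) cylinder(h=15.5, r=8.6) → bbox [-2.8,-22.5,5.9] .. [14.4,-5.3,21.4]
B = cube([5.2, 9.7, 3]) → bbox [0,0,0] .. [5.2,9.7,3]
lo = A.lo+B.lo = [-2.8+0, -22.5+0, 5.9+0] = [-2.800,-22.500,5.900]
hi = A.hi+B.hi = [14.4+5.2, -5.3+9.7, 21.4+3] = [19.600,4.400,24.400]
diag = √(22.4²+26.9²+18.5²) = √1567.62 = 39.593


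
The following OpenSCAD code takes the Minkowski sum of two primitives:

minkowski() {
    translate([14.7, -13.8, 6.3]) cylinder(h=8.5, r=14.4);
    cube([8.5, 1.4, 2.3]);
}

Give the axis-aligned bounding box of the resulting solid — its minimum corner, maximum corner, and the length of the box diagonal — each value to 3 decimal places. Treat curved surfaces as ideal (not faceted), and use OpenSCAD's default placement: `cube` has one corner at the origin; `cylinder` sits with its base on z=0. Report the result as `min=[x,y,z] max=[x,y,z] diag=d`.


A = translate([14.7, -13.8, 6.3]) cylinder(h=8.5, r=14.4) → bbox [0.3,-28.2,6.3] .. [29.1,0.6,14.8]
B = cube([8.5, 1.4, 2.3]) → bbox [0,0,0] .. [8.5,1.4,2.3]
lo = A.lo+B.lo = [0.3+0, -28.2+0, 6.3+0] = [0.300,-28.200,6.300]
hi = A.hi+B.hi = [29.1+8.5, 0.6+1.4, 14.8+2.3] = [37.600,2.000,17.100]
diag = √(37.3²+30.2²+10.8²) = √2419.97 = 49.193

min=[0.300,-28.200,6.300] max=[37.600,2.000,17.100] diag=49.193


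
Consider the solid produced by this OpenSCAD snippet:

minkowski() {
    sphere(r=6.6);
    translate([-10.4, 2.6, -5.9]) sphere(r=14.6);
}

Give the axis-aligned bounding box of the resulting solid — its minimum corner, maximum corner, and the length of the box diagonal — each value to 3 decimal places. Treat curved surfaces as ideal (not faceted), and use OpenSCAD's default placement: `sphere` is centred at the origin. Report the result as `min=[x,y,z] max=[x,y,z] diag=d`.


A = translate([-10.4, 2.6, -5.9]) sphere(r=14.6) → bbox [-25,-12,-20.5] .. [4.2,17.2,8.7]
B = sphere(r=6.6) → bbox [-6.6,-6.6,-6.6] .. [6.6,6.6,6.6]
lo = A.lo+B.lo = [-25-6.6, -12-6.6, -20.5-6.6] = [-31.600,-18.600,-27.100]
hi = A.hi+B.hi = [4.2+6.6, 17.2+6.6, 8.7+6.6] = [10.800,23.800,15.300]
diag = √(42.4²+42.4²+42.4²) = √5393.28 = 73.439

min=[-31.600,-18.600,-27.100] max=[10.800,23.800,15.300] diag=73.439


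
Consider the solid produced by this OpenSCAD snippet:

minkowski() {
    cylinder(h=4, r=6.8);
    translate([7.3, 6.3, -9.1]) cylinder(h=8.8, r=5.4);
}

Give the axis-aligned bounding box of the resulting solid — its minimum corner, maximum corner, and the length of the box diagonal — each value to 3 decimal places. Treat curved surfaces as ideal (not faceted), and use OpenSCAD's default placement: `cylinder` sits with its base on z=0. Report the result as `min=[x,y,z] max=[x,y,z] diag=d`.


min=[-4.900,-5.900,-9.100] max=[19.500,18.500,3.700] diag=36.804

A = translate([7.3, 6.3, -9.1]) cylinder(h=8.8, r=5.4) → bbox [1.9,0.9,-9.1] .. [12.7,11.7,-0.3]
B = cylinder(h=4, r=6.8) → bbox [-6.8,-6.8,0] .. [6.8,6.8,4]
lo = A.lo+B.lo = [1.9-6.8, 0.9-6.8, -9.1+0] = [-4.900,-5.900,-9.100]
hi = A.hi+B.hi = [12.7+6.8, 11.7+6.8, -0.3+4] = [19.500,18.500,3.700]
diag = √(24.4²+24.4²+12.8²) = √1354.56 = 36.804


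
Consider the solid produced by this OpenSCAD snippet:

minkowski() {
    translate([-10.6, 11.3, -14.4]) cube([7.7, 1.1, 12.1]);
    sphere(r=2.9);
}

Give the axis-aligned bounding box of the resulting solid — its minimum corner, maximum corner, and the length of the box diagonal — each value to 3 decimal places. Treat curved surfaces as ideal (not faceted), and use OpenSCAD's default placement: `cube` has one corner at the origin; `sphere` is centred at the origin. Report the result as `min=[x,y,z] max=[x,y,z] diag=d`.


A = translate([-10.6, 11.3, -14.4]) cube([7.7, 1.1, 12.1]) → bbox [-10.6,11.3,-14.4] .. [-2.9,12.4,-2.3]
B = sphere(r=2.9) → bbox [-2.9,-2.9,-2.9] .. [2.9,2.9,2.9]
lo = A.lo+B.lo = [-10.6-2.9, 11.3-2.9, -14.4-2.9] = [-13.500,8.400,-17.300]
hi = A.hi+B.hi = [-2.9+2.9, 12.4+2.9, -2.3+2.9] = [0.000,15.300,0.600]
diag = √(13.5²+6.9²+17.9²) = √550.27 = 23.458

min=[-13.500,8.400,-17.300] max=[0.000,15.300,0.600] diag=23.458


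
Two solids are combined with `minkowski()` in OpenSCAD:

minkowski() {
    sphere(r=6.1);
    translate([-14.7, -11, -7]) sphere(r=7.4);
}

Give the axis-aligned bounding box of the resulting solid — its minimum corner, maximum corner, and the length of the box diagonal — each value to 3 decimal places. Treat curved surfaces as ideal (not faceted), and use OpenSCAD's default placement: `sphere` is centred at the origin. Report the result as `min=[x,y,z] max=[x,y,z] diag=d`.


min=[-28.200,-24.500,-20.500] max=[-1.200,2.500,6.500] diag=46.765

A = translate([-14.7, -11, -7]) sphere(r=7.4) → bbox [-22.1,-18.4,-14.4] .. [-7.3,-3.6,0.4]
B = sphere(r=6.1) → bbox [-6.1,-6.1,-6.1] .. [6.1,6.1,6.1]
lo = A.lo+B.lo = [-22.1-6.1, -18.4-6.1, -14.4-6.1] = [-28.200,-24.500,-20.500]
hi = A.hi+B.hi = [-7.3+6.1, -3.6+6.1, 0.4+6.1] = [-1.200,2.500,6.500]
diag = √(27²+27²+27²) = √2187 = 46.765


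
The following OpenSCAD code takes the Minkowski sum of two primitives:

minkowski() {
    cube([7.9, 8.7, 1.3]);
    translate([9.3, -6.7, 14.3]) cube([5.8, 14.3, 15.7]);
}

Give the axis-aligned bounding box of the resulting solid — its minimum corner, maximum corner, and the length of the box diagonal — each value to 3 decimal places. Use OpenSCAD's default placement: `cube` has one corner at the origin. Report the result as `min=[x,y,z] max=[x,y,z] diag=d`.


min=[9.300,-6.700,14.300] max=[23.000,16.300,31.300] diag=31.713

A = translate([9.3, -6.7, 14.3]) cube([5.8, 14.3, 15.7]) → bbox [9.3,-6.7,14.3] .. [15.1,7.6,30]
B = cube([7.9, 8.7, 1.3]) → bbox [0,0,0] .. [7.9,8.7,1.3]
lo = A.lo+B.lo = [9.3+0, -6.7+0, 14.3+0] = [9.300,-6.700,14.300]
hi = A.hi+B.hi = [15.1+7.9, 7.6+8.7, 30+1.3] = [23.000,16.300,31.300]
diag = √(13.7²+23²+17²) = √1005.69 = 31.713


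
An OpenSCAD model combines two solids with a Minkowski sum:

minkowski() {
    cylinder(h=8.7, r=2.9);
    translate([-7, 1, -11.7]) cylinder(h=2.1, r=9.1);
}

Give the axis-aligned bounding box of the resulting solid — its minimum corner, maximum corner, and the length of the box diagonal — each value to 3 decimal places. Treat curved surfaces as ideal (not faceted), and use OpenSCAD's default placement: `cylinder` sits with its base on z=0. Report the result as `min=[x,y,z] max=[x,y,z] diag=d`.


min=[-19.000,-11.000,-11.700] max=[5.000,13.000,-0.900] diag=35.618

A = translate([-7, 1, -11.7]) cylinder(h=2.1, r=9.1) → bbox [-16.1,-8.1,-11.7] .. [2.1,10.1,-9.6]
B = cylinder(h=8.7, r=2.9) → bbox [-2.9,-2.9,0] .. [2.9,2.9,8.7]
lo = A.lo+B.lo = [-16.1-2.9, -8.1-2.9, -11.7+0] = [-19.000,-11.000,-11.700]
hi = A.hi+B.hi = [2.1+2.9, 10.1+2.9, -9.6+8.7] = [5.000,13.000,-0.900]
diag = √(24²+24²+10.8²) = √1268.64 = 35.618


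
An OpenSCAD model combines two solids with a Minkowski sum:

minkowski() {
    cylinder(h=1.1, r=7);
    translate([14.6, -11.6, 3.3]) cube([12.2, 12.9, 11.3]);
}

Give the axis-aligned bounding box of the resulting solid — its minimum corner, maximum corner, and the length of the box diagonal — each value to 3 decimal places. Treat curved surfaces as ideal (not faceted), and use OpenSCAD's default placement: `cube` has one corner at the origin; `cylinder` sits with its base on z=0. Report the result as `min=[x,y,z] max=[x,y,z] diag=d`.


min=[7.600,-18.600,3.300] max=[33.800,8.300,15.700] diag=39.545

A = translate([14.6, -11.6, 3.3]) cube([12.2, 12.9, 11.3]) → bbox [14.6,-11.6,3.3] .. [26.8,1.3,14.6]
B = cylinder(h=1.1, r=7) → bbox [-7,-7,0] .. [7,7,1.1]
lo = A.lo+B.lo = [14.6-7, -11.6-7, 3.3+0] = [7.600,-18.600,3.300]
hi = A.hi+B.hi = [26.8+7, 1.3+7, 14.6+1.1] = [33.800,8.300,15.700]
diag = √(26.2²+26.9²+12.4²) = √1563.81 = 39.545


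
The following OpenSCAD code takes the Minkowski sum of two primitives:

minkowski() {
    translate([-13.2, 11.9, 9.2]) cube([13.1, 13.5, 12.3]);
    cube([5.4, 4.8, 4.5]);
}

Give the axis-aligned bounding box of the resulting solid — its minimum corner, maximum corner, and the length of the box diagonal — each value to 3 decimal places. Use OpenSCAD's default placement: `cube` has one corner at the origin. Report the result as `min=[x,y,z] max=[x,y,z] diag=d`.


min=[-13.200,11.900,9.200] max=[5.300,30.200,26.000] diag=30.974

A = translate([-13.2, 11.9, 9.2]) cube([13.1, 13.5, 12.3]) → bbox [-13.2,11.9,9.2] .. [-0.1,25.4,21.5]
B = cube([5.4, 4.8, 4.5]) → bbox [0,0,0] .. [5.4,4.8,4.5]
lo = A.lo+B.lo = [-13.2+0, 11.9+0, 9.2+0] = [-13.200,11.900,9.200]
hi = A.hi+B.hi = [-0.1+5.4, 25.4+4.8, 21.5+4.5] = [5.300,30.200,26.000]
diag = √(18.5²+18.3²+16.8²) = √959.38 = 30.974


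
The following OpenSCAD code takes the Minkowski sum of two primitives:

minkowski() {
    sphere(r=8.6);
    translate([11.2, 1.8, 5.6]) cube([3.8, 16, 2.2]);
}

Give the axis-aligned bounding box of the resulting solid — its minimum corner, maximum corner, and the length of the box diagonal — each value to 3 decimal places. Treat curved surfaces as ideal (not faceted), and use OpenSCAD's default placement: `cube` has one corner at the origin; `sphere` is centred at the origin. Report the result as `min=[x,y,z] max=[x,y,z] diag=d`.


A = translate([11.2, 1.8, 5.6]) cube([3.8, 16, 2.2]) → bbox [11.2,1.8,5.6] .. [15,17.8,7.8]
B = sphere(r=8.6) → bbox [-8.6,-8.6,-8.6] .. [8.6,8.6,8.6]
lo = A.lo+B.lo = [11.2-8.6, 1.8-8.6, 5.6-8.6] = [2.600,-6.800,-3.000]
hi = A.hi+B.hi = [15+8.6, 17.8+8.6, 7.8+8.6] = [23.600,26.400,16.400]
diag = √(21²+33.2²+19.4²) = √1919.6 = 43.813

min=[2.600,-6.800,-3.000] max=[23.600,26.400,16.400] diag=43.813


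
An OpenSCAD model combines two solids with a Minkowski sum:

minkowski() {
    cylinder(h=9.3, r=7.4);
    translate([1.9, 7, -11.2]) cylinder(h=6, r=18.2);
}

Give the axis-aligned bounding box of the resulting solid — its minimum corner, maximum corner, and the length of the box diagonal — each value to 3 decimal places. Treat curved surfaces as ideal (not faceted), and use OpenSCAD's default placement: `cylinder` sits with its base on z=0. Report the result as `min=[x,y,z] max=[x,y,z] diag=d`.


A = translate([1.9, 7, -11.2]) cylinder(h=6, r=18.2) → bbox [-16.3,-11.2,-11.2] .. [20.1,25.2,-5.2]
B = cylinder(h=9.3, r=7.4) → bbox [-7.4,-7.4,0] .. [7.4,7.4,9.3]
lo = A.lo+B.lo = [-16.3-7.4, -11.2-7.4, -11.2+0] = [-23.700,-18.600,-11.200]
hi = A.hi+B.hi = [20.1+7.4, 25.2+7.4, -5.2+9.3] = [27.500,32.600,4.100]
diag = √(51.2²+51.2²+15.3²) = √5476.97 = 74.007

min=[-23.700,-18.600,-11.200] max=[27.500,32.600,4.100] diag=74.007


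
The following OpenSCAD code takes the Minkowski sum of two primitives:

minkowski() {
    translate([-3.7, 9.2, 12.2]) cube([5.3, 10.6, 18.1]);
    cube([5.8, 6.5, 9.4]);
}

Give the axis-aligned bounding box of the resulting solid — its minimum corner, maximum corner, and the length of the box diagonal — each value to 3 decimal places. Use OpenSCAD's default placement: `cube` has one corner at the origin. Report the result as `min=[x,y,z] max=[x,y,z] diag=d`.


min=[-3.700,9.200,12.200] max=[7.400,26.300,39.700] diag=34.233

A = translate([-3.7, 9.2, 12.2]) cube([5.3, 10.6, 18.1]) → bbox [-3.7,9.2,12.2] .. [1.6,19.8,30.3]
B = cube([5.8, 6.5, 9.4]) → bbox [0,0,0] .. [5.8,6.5,9.4]
lo = A.lo+B.lo = [-3.7+0, 9.2+0, 12.2+0] = [-3.700,9.200,12.200]
hi = A.hi+B.hi = [1.6+5.8, 19.8+6.5, 30.3+9.4] = [7.400,26.300,39.700]
diag = √(11.1²+17.1²+27.5²) = √1171.87 = 34.233


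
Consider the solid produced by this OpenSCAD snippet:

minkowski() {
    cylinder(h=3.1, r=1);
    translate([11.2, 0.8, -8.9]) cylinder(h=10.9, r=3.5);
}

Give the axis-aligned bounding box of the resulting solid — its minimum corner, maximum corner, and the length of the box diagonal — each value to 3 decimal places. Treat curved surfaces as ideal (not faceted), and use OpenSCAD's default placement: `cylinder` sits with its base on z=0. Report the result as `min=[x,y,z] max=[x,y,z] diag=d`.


A = translate([11.2, 0.8, -8.9]) cylinder(h=10.9, r=3.5) → bbox [7.7,-2.7,-8.9] .. [14.7,4.3,2]
B = cylinder(h=3.1, r=1) → bbox [-1,-1,0] .. [1,1,3.1]
lo = A.lo+B.lo = [7.7-1, -2.7-1, -8.9+0] = [6.700,-3.700,-8.900]
hi = A.hi+B.hi = [14.7+1, 4.3+1, 2+3.1] = [15.700,5.300,5.100]
diag = √(9²+9²+14²) = √358 = 18.921

min=[6.700,-3.700,-8.900] max=[15.700,5.300,5.100] diag=18.921


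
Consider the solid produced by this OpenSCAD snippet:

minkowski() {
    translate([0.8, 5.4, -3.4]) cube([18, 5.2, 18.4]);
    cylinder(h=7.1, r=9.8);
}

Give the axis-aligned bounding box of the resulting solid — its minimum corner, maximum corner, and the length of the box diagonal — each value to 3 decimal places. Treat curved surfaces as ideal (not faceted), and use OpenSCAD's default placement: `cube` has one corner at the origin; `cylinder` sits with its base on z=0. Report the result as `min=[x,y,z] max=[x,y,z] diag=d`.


min=[-9.000,-4.400,-3.400] max=[28.600,20.400,22.100] diag=51.760

A = translate([0.8, 5.4, -3.4]) cube([18, 5.2, 18.4]) → bbox [0.8,5.4,-3.4] .. [18.8,10.6,15]
B = cylinder(h=7.1, r=9.8) → bbox [-9.8,-9.8,0] .. [9.8,9.8,7.1]
lo = A.lo+B.lo = [0.8-9.8, 5.4-9.8, -3.4+0] = [-9.000,-4.400,-3.400]
hi = A.hi+B.hi = [18.8+9.8, 10.6+9.8, 15+7.1] = [28.600,20.400,22.100]
diag = √(37.6²+24.8²+25.5²) = √2679.05 = 51.760


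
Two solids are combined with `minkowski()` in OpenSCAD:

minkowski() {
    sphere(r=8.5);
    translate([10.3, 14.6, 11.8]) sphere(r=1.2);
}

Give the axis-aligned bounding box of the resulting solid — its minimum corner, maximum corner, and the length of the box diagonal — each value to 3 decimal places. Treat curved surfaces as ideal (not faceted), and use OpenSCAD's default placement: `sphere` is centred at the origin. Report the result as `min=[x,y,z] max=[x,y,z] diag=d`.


min=[0.600,4.900,2.100] max=[20.000,24.300,21.500] diag=33.602

A = translate([10.3, 14.6, 11.8]) sphere(r=1.2) → bbox [9.1,13.4,10.6] .. [11.5,15.8,13]
B = sphere(r=8.5) → bbox [-8.5,-8.5,-8.5] .. [8.5,8.5,8.5]
lo = A.lo+B.lo = [9.1-8.5, 13.4-8.5, 10.6-8.5] = [0.600,4.900,2.100]
hi = A.hi+B.hi = [11.5+8.5, 15.8+8.5, 13+8.5] = [20.000,24.300,21.500]
diag = √(19.4²+19.4²+19.4²) = √1129.08 = 33.602


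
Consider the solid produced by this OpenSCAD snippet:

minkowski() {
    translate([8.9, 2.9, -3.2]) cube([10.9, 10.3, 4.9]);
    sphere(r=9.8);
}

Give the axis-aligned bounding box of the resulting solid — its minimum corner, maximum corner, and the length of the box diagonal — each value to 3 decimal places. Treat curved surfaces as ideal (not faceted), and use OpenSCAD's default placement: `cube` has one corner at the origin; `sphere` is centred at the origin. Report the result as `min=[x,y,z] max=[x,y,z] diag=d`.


min=[-0.900,-6.900,-13.000] max=[29.600,23.000,11.500] diag=49.239

A = translate([8.9, 2.9, -3.2]) cube([10.9, 10.3, 4.9]) → bbox [8.9,2.9,-3.2] .. [19.8,13.2,1.7]
B = sphere(r=9.8) → bbox [-9.8,-9.8,-9.8] .. [9.8,9.8,9.8]
lo = A.lo+B.lo = [8.9-9.8, 2.9-9.8, -3.2-9.8] = [-0.900,-6.900,-13.000]
hi = A.hi+B.hi = [19.8+9.8, 13.2+9.8, 1.7+9.8] = [29.600,23.000,11.500]
diag = √(30.5²+29.9²+24.5²) = √2424.51 = 49.239


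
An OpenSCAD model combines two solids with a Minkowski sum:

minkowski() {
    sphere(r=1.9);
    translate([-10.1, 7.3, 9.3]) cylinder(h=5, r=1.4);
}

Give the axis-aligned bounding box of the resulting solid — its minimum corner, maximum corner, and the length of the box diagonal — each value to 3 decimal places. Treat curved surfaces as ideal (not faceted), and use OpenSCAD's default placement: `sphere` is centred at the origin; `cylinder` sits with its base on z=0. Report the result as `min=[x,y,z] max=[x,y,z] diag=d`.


min=[-13.400,4.000,7.400] max=[-6.800,10.600,16.200] diag=12.828

A = translate([-10.1, 7.3, 9.3]) cylinder(h=5, r=1.4) → bbox [-11.5,5.9,9.3] .. [-8.7,8.7,14.3]
B = sphere(r=1.9) → bbox [-1.9,-1.9,-1.9] .. [1.9,1.9,1.9]
lo = A.lo+B.lo = [-11.5-1.9, 5.9-1.9, 9.3-1.9] = [-13.400,4.000,7.400]
hi = A.hi+B.hi = [-8.7+1.9, 8.7+1.9, 14.3+1.9] = [-6.800,10.600,16.200]
diag = √(6.6²+6.6²+8.8²) = √164.56 = 12.828


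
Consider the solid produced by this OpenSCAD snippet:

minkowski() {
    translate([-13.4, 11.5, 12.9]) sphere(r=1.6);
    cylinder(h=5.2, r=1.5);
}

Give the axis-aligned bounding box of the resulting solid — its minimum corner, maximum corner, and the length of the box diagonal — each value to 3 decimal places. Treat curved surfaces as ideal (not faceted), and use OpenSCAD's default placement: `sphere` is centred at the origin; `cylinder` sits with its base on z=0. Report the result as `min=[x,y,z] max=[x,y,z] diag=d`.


A = translate([-13.4, 11.5, 12.9]) sphere(r=1.6) → bbox [-15,9.9,11.3] .. [-11.8,13.1,14.5]
B = cylinder(h=5.2, r=1.5) → bbox [-1.5,-1.5,0] .. [1.5,1.5,5.2]
lo = A.lo+B.lo = [-15-1.5, 9.9-1.5, 11.3+0] = [-16.500,8.400,11.300]
hi = A.hi+B.hi = [-11.8+1.5, 13.1+1.5, 14.5+5.2] = [-10.300,14.600,19.700]
diag = √(6.2²+6.2²+8.4²) = √147.44 = 12.142

min=[-16.500,8.400,11.300] max=[-10.300,14.600,19.700] diag=12.142


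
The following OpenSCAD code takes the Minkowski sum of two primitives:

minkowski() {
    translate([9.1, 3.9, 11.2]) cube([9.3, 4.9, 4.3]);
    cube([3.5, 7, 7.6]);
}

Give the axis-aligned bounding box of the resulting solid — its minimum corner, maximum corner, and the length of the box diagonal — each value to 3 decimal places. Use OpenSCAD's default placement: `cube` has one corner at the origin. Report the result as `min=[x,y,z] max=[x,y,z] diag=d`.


min=[9.100,3.900,11.200] max=[21.900,15.800,23.100] diag=21.144

A = translate([9.1, 3.9, 11.2]) cube([9.3, 4.9, 4.3]) → bbox [9.1,3.9,11.2] .. [18.4,8.8,15.5]
B = cube([3.5, 7, 7.6]) → bbox [0,0,0] .. [3.5,7,7.6]
lo = A.lo+B.lo = [9.1+0, 3.9+0, 11.2+0] = [9.100,3.900,11.200]
hi = A.hi+B.hi = [18.4+3.5, 8.8+7, 15.5+7.6] = [21.900,15.800,23.100]
diag = √(12.8²+11.9²+11.9²) = √447.06 = 21.144


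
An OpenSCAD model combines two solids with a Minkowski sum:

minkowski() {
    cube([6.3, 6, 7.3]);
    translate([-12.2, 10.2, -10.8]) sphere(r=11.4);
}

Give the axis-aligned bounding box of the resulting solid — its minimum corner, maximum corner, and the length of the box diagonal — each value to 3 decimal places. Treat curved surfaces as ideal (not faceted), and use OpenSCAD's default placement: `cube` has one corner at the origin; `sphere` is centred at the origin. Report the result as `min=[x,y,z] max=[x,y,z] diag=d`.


min=[-23.600,-1.200,-22.200] max=[5.500,27.600,7.900] diag=50.816

A = translate([-12.2, 10.2, -10.8]) sphere(r=11.4) → bbox [-23.6,-1.2,-22.2] .. [-0.8,21.6,0.6]
B = cube([6.3, 6, 7.3]) → bbox [0,0,0] .. [6.3,6,7.3]
lo = A.lo+B.lo = [-23.6+0, -1.2+0, -22.2+0] = [-23.600,-1.200,-22.200]
hi = A.hi+B.hi = [-0.8+6.3, 21.6+6, 0.6+7.3] = [5.500,27.600,7.900]
diag = √(29.1²+28.8²+30.1²) = √2582.26 = 50.816


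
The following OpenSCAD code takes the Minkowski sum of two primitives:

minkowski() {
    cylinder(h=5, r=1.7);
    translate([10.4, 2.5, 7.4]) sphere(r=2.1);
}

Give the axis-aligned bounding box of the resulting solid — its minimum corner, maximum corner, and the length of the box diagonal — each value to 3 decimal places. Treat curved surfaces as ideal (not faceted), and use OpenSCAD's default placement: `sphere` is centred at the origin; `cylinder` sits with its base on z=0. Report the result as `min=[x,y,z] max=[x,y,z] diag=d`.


min=[6.600,-1.300,5.300] max=[14.200,6.300,14.500] diag=14.148

A = translate([10.4, 2.5, 7.4]) sphere(r=2.1) → bbox [8.3,0.4,5.3] .. [12.5,4.6,9.5]
B = cylinder(h=5, r=1.7) → bbox [-1.7,-1.7,0] .. [1.7,1.7,5]
lo = A.lo+B.lo = [8.3-1.7, 0.4-1.7, 5.3+0] = [6.600,-1.300,5.300]
hi = A.hi+B.hi = [12.5+1.7, 4.6+1.7, 9.5+5] = [14.200,6.300,14.500]
diag = √(7.6²+7.6²+9.2²) = √200.16 = 14.148


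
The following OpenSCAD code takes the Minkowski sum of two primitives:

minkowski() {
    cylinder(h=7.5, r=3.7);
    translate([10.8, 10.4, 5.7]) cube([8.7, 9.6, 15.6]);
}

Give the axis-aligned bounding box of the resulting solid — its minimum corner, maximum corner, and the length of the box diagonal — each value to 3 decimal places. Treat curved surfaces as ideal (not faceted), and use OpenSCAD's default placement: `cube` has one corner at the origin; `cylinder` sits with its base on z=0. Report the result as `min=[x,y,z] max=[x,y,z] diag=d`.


A = translate([10.8, 10.4, 5.7]) cube([8.7, 9.6, 15.6]) → bbox [10.8,10.4,5.7] .. [19.5,20,21.3]
B = cylinder(h=7.5, r=3.7) → bbox [-3.7,-3.7,0] .. [3.7,3.7,7.5]
lo = A.lo+B.lo = [10.8-3.7, 10.4-3.7, 5.7+0] = [7.100,6.700,5.700]
hi = A.hi+B.hi = [19.5+3.7, 20+3.7, 21.3+7.5] = [23.200,23.700,28.800]
diag = √(16.1²+17²+23.1²) = √1081.82 = 32.891

min=[7.100,6.700,5.700] max=[23.200,23.700,28.800] diag=32.891


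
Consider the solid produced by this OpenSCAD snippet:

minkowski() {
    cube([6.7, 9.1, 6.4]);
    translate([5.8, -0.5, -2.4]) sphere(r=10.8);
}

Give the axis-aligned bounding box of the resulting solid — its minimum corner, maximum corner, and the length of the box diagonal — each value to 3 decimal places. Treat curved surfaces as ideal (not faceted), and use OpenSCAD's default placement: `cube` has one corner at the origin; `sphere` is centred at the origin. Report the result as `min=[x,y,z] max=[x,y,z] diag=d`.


A = translate([5.8, -0.5, -2.4]) sphere(r=10.8) → bbox [-5,-11.3,-13.2] .. [16.6,10.3,8.4]
B = cube([6.7, 9.1, 6.4]) → bbox [0,0,0] .. [6.7,9.1,6.4]
lo = A.lo+B.lo = [-5+0, -11.3+0, -13.2+0] = [-5.000,-11.300,-13.200]
hi = A.hi+B.hi = [16.6+6.7, 10.3+9.1, 8.4+6.4] = [23.300,19.400,14.800]
diag = √(28.3²+30.7²+28²) = √2527.38 = 50.273

min=[-5.000,-11.300,-13.200] max=[23.300,19.400,14.800] diag=50.273


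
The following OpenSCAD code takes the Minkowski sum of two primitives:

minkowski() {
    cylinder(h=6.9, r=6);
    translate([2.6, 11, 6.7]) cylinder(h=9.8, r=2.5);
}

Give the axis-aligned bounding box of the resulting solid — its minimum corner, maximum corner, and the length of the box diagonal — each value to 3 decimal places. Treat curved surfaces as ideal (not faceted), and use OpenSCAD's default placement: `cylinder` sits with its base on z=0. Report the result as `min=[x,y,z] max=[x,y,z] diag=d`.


A = translate([2.6, 11, 6.7]) cylinder(h=9.8, r=2.5) → bbox [0.1,8.5,6.7] .. [5.1,13.5,16.5]
B = cylinder(h=6.9, r=6) → bbox [-6,-6,0] .. [6,6,6.9]
lo = A.lo+B.lo = [0.1-6, 8.5-6, 6.7+0] = [-5.900,2.500,6.700]
hi = A.hi+B.hi = [5.1+6, 13.5+6, 16.5+6.9] = [11.100,19.500,23.400]
diag = √(17²+17²+16.7²) = √856.89 = 29.273

min=[-5.900,2.500,6.700] max=[11.100,19.500,23.400] diag=29.273


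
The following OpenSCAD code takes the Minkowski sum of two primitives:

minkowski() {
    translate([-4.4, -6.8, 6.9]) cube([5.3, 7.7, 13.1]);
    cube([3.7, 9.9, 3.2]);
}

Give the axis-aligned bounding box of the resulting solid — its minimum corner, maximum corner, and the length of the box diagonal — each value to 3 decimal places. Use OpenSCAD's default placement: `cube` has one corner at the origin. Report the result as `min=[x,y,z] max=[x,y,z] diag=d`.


A = translate([-4.4, -6.8, 6.9]) cube([5.3, 7.7, 13.1]) → bbox [-4.4,-6.8,6.9] .. [0.9,0.9,20]
B = cube([3.7, 9.9, 3.2]) → bbox [0,0,0] .. [3.7,9.9,3.2]
lo = A.lo+B.lo = [-4.4+0, -6.8+0, 6.9+0] = [-4.400,-6.800,6.900]
hi = A.hi+B.hi = [0.9+3.7, 0.9+9.9, 20+3.2] = [4.600,10.800,23.200]
diag = √(9²+17.6²+16.3²) = √656.45 = 25.621

min=[-4.400,-6.800,6.900] max=[4.600,10.800,23.200] diag=25.621


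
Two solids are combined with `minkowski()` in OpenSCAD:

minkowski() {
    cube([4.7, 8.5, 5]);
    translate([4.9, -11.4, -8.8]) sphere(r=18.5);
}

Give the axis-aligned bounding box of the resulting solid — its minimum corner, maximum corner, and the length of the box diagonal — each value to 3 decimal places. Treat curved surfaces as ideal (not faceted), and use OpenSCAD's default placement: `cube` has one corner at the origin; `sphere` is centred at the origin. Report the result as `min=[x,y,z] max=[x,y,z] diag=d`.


min=[-13.600,-29.900,-27.300] max=[28.100,15.600,14.700] diag=74.653

A = translate([4.9, -11.4, -8.8]) sphere(r=18.5) → bbox [-13.6,-29.9,-27.3] .. [23.4,7.1,9.7]
B = cube([4.7, 8.5, 5]) → bbox [0,0,0] .. [4.7,8.5,5]
lo = A.lo+B.lo = [-13.6+0, -29.9+0, -27.3+0] = [-13.600,-29.900,-27.300]
hi = A.hi+B.hi = [23.4+4.7, 7.1+8.5, 9.7+5] = [28.100,15.600,14.700]
diag = √(41.7²+45.5²+42²) = √5573.14 = 74.653


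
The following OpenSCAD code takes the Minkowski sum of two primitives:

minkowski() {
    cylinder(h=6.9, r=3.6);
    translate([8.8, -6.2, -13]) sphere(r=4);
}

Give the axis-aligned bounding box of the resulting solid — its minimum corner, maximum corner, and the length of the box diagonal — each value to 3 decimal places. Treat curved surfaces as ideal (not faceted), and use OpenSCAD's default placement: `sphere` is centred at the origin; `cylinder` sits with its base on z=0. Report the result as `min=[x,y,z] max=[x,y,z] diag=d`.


A = translate([8.8, -6.2, -13]) sphere(r=4) → bbox [4.8,-10.2,-17] .. [12.8,-2.2,-9]
B = cylinder(h=6.9, r=3.6) → bbox [-3.6,-3.6,0] .. [3.6,3.6,6.9]
lo = A.lo+B.lo = [4.8-3.6, -10.2-3.6, -17+0] = [1.200,-13.800,-17.000]
hi = A.hi+B.hi = [12.8+3.6, -2.2+3.6, -9+6.9] = [16.400,1.400,-2.100]
diag = √(15.2²+15.2²+14.9²) = √684.09 = 26.155

min=[1.200,-13.800,-17.000] max=[16.400,1.400,-2.100] diag=26.155


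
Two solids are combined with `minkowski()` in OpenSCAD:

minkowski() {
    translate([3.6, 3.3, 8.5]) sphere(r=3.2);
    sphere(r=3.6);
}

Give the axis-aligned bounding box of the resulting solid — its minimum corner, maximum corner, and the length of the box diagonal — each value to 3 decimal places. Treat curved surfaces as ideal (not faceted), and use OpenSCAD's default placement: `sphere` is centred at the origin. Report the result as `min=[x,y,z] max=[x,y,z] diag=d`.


min=[-3.200,-3.500,1.700] max=[10.400,10.100,15.300] diag=23.556

A = translate([3.6, 3.3, 8.5]) sphere(r=3.2) → bbox [0.4,0.1,5.3] .. [6.8,6.5,11.7]
B = sphere(r=3.6) → bbox [-3.6,-3.6,-3.6] .. [3.6,3.6,3.6]
lo = A.lo+B.lo = [0.4-3.6, 0.1-3.6, 5.3-3.6] = [-3.200,-3.500,1.700]
hi = A.hi+B.hi = [6.8+3.6, 6.5+3.6, 11.7+3.6] = [10.400,10.100,15.300]
diag = √(13.6²+13.6²+13.6²) = √554.88 = 23.556


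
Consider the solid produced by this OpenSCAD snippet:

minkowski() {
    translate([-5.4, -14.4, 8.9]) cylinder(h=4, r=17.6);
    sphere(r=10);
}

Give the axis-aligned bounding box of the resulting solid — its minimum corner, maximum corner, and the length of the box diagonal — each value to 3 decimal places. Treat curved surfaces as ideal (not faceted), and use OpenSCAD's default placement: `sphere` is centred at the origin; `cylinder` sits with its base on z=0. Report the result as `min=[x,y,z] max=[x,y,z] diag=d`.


A = translate([-5.4, -14.4, 8.9]) cylinder(h=4, r=17.6) → bbox [-23,-32,8.9] .. [12.2,3.2,12.9]
B = sphere(r=10) → bbox [-10,-10,-10] .. [10,10,10]
lo = A.lo+B.lo = [-23-10, -32-10, 8.9-10] = [-33.000,-42.000,-1.100]
hi = A.hi+B.hi = [12.2+10, 3.2+10, 12.9+10] = [22.200,13.200,22.900]
diag = √(55.2²+55.2²+24²) = √6670.08 = 81.671

min=[-33.000,-42.000,-1.100] max=[22.200,13.200,22.900] diag=81.671


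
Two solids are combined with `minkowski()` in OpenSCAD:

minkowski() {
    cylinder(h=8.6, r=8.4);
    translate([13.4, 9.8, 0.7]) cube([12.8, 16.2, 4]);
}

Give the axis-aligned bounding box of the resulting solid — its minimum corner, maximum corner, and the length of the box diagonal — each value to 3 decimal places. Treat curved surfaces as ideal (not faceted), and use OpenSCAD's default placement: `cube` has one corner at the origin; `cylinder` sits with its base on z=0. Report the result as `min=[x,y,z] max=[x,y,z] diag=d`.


min=[5.000,1.400,0.700] max=[34.600,34.400,13.300] diag=46.086

A = translate([13.4, 9.8, 0.7]) cube([12.8, 16.2, 4]) → bbox [13.4,9.8,0.7] .. [26.2,26,4.7]
B = cylinder(h=8.6, r=8.4) → bbox [-8.4,-8.4,0] .. [8.4,8.4,8.6]
lo = A.lo+B.lo = [13.4-8.4, 9.8-8.4, 0.7+0] = [5.000,1.400,0.700]
hi = A.hi+B.hi = [26.2+8.4, 26+8.4, 4.7+8.6] = [34.600,34.400,13.300]
diag = √(29.6²+33²+12.6²) = √2123.92 = 46.086


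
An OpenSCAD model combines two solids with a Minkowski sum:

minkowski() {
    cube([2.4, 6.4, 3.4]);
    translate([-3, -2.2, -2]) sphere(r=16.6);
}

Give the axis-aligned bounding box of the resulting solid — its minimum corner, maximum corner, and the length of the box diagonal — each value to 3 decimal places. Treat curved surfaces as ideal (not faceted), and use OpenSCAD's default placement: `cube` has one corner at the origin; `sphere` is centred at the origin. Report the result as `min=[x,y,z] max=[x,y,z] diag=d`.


min=[-19.600,-18.800,-18.600] max=[16.000,20.800,18.000] diag=64.615

A = translate([-3, -2.2, -2]) sphere(r=16.6) → bbox [-19.6,-18.8,-18.6] .. [13.6,14.4,14.6]
B = cube([2.4, 6.4, 3.4]) → bbox [0,0,0] .. [2.4,6.4,3.4]
lo = A.lo+B.lo = [-19.6+0, -18.8+0, -18.6+0] = [-19.600,-18.800,-18.600]
hi = A.hi+B.hi = [13.6+2.4, 14.4+6.4, 14.6+3.4] = [16.000,20.800,18.000]
diag = √(35.6²+39.6²+36.6²) = √4175.08 = 64.615


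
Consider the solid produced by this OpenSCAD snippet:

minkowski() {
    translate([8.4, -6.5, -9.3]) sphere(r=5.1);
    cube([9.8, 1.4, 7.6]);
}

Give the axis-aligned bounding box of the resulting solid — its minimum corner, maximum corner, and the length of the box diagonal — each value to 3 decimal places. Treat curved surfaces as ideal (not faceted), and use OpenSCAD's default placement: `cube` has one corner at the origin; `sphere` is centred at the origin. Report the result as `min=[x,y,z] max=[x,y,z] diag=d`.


A = translate([8.4, -6.5, -9.3]) sphere(r=5.1) → bbox [3.3,-11.6,-14.4] .. [13.5,-1.4,-4.2]
B = cube([9.8, 1.4, 7.6]) → bbox [0,0,0] .. [9.8,1.4,7.6]
lo = A.lo+B.lo = [3.3+0, -11.6+0, -14.4+0] = [3.300,-11.600,-14.400]
hi = A.hi+B.hi = [13.5+9.8, -1.4+1.4, -4.2+7.6] = [23.300,0.000,3.400]
diag = √(20²+11.6²+17.8²) = √851.4 = 29.179

min=[3.300,-11.600,-14.400] max=[23.300,0.000,3.400] diag=29.179


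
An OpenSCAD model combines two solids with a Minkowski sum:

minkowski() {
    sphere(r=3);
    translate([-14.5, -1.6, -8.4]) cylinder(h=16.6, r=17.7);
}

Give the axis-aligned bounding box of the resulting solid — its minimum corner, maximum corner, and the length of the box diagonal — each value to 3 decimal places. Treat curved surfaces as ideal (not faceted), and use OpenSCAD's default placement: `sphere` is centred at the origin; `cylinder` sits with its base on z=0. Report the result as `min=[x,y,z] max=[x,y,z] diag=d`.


A = translate([-14.5, -1.6, -8.4]) cylinder(h=16.6, r=17.7) → bbox [-32.2,-19.3,-8.4] .. [3.2,16.1,8.2]
B = sphere(r=3) → bbox [-3,-3,-3] .. [3,3,3]
lo = A.lo+B.lo = [-32.2-3, -19.3-3, -8.4-3] = [-35.200,-22.300,-11.400]
hi = A.hi+B.hi = [3.2+3, 16.1+3, 8.2+3] = [6.200,19.100,11.200]
diag = √(41.4²+41.4²+22.6²) = √3938.68 = 62.759

min=[-35.200,-22.300,-11.400] max=[6.200,19.100,11.200] diag=62.759


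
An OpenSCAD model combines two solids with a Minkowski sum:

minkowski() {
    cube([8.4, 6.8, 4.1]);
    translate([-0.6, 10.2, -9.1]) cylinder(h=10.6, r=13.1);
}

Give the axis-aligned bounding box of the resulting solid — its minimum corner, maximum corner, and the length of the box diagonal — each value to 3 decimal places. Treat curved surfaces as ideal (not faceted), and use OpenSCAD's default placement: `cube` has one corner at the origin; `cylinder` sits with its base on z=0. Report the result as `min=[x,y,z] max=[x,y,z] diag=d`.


A = translate([-0.6, 10.2, -9.1]) cylinder(h=10.6, r=13.1) → bbox [-13.7,-2.9,-9.1] .. [12.5,23.3,1.5]
B = cube([8.4, 6.8, 4.1]) → bbox [0,0,0] .. [8.4,6.8,4.1]
lo = A.lo+B.lo = [-13.7+0, -2.9+0, -9.1+0] = [-13.700,-2.900,-9.100]
hi = A.hi+B.hi = [12.5+8.4, 23.3+6.8, 1.5+4.1] = [20.900,30.100,5.600]
diag = √(34.6²+33²+14.7²) = √2502.25 = 50.022

min=[-13.700,-2.900,-9.100] max=[20.900,30.100,5.600] diag=50.022
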